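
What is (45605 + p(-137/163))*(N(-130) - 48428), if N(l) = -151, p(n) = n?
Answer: -361110927762/163 ≈ -2.2154e+9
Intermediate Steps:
(45605 + p(-137/163))*(N(-130) - 48428) = (45605 - 137/163)*(-151 - 48428) = (45605 - 137*1/163)*(-48579) = (45605 - 137/163)*(-48579) = (7433478/163)*(-48579) = -361110927762/163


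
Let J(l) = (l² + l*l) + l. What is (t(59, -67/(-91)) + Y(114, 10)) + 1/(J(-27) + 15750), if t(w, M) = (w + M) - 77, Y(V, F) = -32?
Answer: -77022332/1563471 ≈ -49.264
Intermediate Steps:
J(l) = l + 2*l² (J(l) = (l² + l²) + l = 2*l² + l = l + 2*l²)
t(w, M) = -77 + M + w (t(w, M) = (M + w) - 77 = -77 + M + w)
(t(59, -67/(-91)) + Y(114, 10)) + 1/(J(-27) + 15750) = ((-77 - 67/(-91) + 59) - 32) + 1/(-27*(1 + 2*(-27)) + 15750) = ((-77 - 67*(-1/91) + 59) - 32) + 1/(-27*(1 - 54) + 15750) = ((-77 + 67/91 + 59) - 32) + 1/(-27*(-53) + 15750) = (-1571/91 - 32) + 1/(1431 + 15750) = -4483/91 + 1/17181 = -77022332/1563471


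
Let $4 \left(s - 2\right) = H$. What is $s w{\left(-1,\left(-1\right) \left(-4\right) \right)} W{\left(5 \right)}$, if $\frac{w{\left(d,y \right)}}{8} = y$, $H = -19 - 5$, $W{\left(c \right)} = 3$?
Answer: $-384$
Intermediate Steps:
$H = -24$
$w{\left(d,y \right)} = 8 y$
$s = -4$ ($s = 2 + \frac{1}{4} \left(-24\right) = 2 - 6 = -4$)
$s w{\left(-1,\left(-1\right) \left(-4\right) \right)} W{\left(5 \right)} = - 4 \cdot 8 \left(\left(-1\right) \left(-4\right)\right) 3 = - 4 \cdot 8 \cdot 4 \cdot 3 = \left(-4\right) 32 \cdot 3 = \left(-128\right) 3 = -384$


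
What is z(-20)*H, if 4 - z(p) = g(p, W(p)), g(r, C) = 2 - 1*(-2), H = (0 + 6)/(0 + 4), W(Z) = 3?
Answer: 0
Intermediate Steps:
H = 3/2 (H = 6/4 = 6*(¼) = 3/2 ≈ 1.5000)
g(r, C) = 4 (g(r, C) = 2 + 2 = 4)
z(p) = 0 (z(p) = 4 - 1*4 = 4 - 4 = 0)
z(-20)*H = 0*(3/2) = 0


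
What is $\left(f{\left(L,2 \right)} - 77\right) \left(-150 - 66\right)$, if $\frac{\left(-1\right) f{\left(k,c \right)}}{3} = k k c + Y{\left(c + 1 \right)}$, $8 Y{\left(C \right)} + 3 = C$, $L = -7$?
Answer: $80136$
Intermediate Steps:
$Y{\left(C \right)} = - \frac{3}{8} + \frac{C}{8}$
$f{\left(k,c \right)} = \frac{3}{4} - \frac{3 c}{8} - 3 c k^{2}$ ($f{\left(k,c \right)} = - 3 \left(k k c + \left(- \frac{3}{8} + \frac{c + 1}{8}\right)\right) = - 3 \left(k^{2} c + \left(- \frac{3}{8} + \frac{1 + c}{8}\right)\right) = - 3 \left(c k^{2} + \left(- \frac{3}{8} + \left(\frac{1}{8} + \frac{c}{8}\right)\right)\right) = - 3 \left(c k^{2} + \left(- \frac{1}{4} + \frac{c}{8}\right)\right) = - 3 \left(- \frac{1}{4} + \frac{c}{8} + c k^{2}\right) = \frac{3}{4} - \frac{3 c}{8} - 3 c k^{2}$)
$\left(f{\left(L,2 \right)} - 77\right) \left(-150 - 66\right) = \left(\left(\frac{3}{4} - \frac{3}{4} - 6 \left(-7\right)^{2}\right) - 77\right) \left(-150 - 66\right) = \left(\left(\frac{3}{4} - \frac{3}{4} - 6 \cdot 49\right) - 77\right) \left(-216\right) = \left(\left(\frac{3}{4} - \frac{3}{4} - 294\right) - 77\right) \left(-216\right) = \left(-294 - 77\right) \left(-216\right) = \left(-371\right) \left(-216\right) = 80136$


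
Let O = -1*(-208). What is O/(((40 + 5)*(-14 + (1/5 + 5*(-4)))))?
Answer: -16/117 ≈ -0.13675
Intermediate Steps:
O = 208
O/(((40 + 5)*(-14 + (1/5 + 5*(-4))))) = 208/((40 + 5)*(-14 + (1/5 + 5*(-4)))) = 208/(45*(-14 + (⅕ - 20))) = 208/(45*(-14 - 99/5)) = 208/(45*(-169/5)) = 208/(-1521) = -1/1521*208 = -16/117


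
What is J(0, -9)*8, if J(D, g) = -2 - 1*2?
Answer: -32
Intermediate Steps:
J(D, g) = -4 (J(D, g) = -2 - 2 = -4)
J(0, -9)*8 = -4*8 = -32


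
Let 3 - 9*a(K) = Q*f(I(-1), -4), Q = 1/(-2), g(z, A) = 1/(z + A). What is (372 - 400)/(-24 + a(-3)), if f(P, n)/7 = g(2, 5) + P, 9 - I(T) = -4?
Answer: 252/167 ≈ 1.5090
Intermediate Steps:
I(T) = 13 (I(T) = 9 - 1*(-4) = 9 + 4 = 13)
g(z, A) = 1/(A + z)
Q = -½ ≈ -0.50000
f(P, n) = 1 + 7*P (f(P, n) = 7*(1/(5 + 2) + P) = 7*(1/7 + P) = 7*(⅐ + P) = 1 + 7*P)
a(K) = 49/9 (a(K) = ⅓ - (-1)*(1 + 7*13)/18 = ⅓ - (-1)*(1 + 91)/18 = ⅓ - (-1)*92/18 = ⅓ - ⅑*(-46) = ⅓ + 46/9 = 49/9)
(372 - 400)/(-24 + a(-3)) = (372 - 400)/(-24 + 49/9) = -28/(-167/9) = -28*(-9/167) = 252/167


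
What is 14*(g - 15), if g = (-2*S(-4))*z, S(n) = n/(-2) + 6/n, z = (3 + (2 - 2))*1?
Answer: -252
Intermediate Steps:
z = 3 (z = (3 + 0)*1 = 3*1 = 3)
S(n) = 6/n - n/2 (S(n) = n*(-½) + 6/n = -n/2 + 6/n = 6/n - n/2)
g = -3 (g = -2*(6/(-4) - ½*(-4))*3 = -2*(6*(-¼) + 2)*3 = -2*(-3/2 + 2)*3 = -2*½*3 = -1*3 = -3)
14*(g - 15) = 14*(-3 - 15) = 14*(-18) = -252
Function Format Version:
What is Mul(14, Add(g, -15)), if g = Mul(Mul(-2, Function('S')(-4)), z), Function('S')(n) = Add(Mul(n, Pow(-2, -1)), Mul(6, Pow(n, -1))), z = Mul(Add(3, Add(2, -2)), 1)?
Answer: -252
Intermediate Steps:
z = 3 (z = Mul(Add(3, 0), 1) = Mul(3, 1) = 3)
Function('S')(n) = Add(Mul(6, Pow(n, -1)), Mul(Rational(-1, 2), n)) (Function('S')(n) = Add(Mul(n, Rational(-1, 2)), Mul(6, Pow(n, -1))) = Add(Mul(Rational(-1, 2), n), Mul(6, Pow(n, -1))) = Add(Mul(6, Pow(n, -1)), Mul(Rational(-1, 2), n)))
g = -3 (g = Mul(Mul(-2, Add(Mul(6, Pow(-4, -1)), Mul(Rational(-1, 2), -4))), 3) = Mul(Mul(-2, Add(Mul(6, Rational(-1, 4)), 2)), 3) = Mul(Mul(-2, Add(Rational(-3, 2), 2)), 3) = Mul(Mul(-2, Rational(1, 2)), 3) = Mul(-1, 3) = -3)
Mul(14, Add(g, -15)) = Mul(14, Add(-3, -15)) = Mul(14, -18) = -252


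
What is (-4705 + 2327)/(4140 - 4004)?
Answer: -1189/68 ≈ -17.485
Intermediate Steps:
(-4705 + 2327)/(4140 - 4004) = -2378/136 = -2378*1/136 = -1189/68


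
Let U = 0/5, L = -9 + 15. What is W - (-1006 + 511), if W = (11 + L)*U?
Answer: 495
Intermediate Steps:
L = 6
U = 0 (U = 0*(⅕) = 0)
W = 0 (W = (11 + 6)*0 = 17*0 = 0)
W - (-1006 + 511) = 0 - (-1006 + 511) = 0 - 1*(-495) = 0 + 495 = 495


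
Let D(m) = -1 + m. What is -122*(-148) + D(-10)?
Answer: 18045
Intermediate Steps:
-122*(-148) + D(-10) = -122*(-148) + (-1 - 10) = 18056 - 11 = 18045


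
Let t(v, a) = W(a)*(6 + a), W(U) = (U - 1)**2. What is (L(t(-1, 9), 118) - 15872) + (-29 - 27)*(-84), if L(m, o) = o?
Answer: -11050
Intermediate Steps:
W(U) = (-1 + U)**2
t(v, a) = (-1 + a)**2*(6 + a)
(L(t(-1, 9), 118) - 15872) + (-29 - 27)*(-84) = (118 - 15872) + (-29 - 27)*(-84) = -15754 - 56*(-84) = -15754 + 4704 = -11050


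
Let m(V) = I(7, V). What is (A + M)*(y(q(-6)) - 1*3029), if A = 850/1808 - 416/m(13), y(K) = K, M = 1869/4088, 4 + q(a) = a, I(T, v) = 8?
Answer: 2560652283/16498 ≈ 1.5521e+5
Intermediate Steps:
q(a) = -4 + a
M = 267/584 (M = 1869*(1/4088) = 267/584 ≈ 0.45719)
m(V) = 8
A = -46583/904 (A = 850/1808 - 416/8 = 850*(1/1808) - 416*⅛ = 425/904 - 52 = -46583/904 ≈ -51.530)
(A + M)*(y(q(-6)) - 1*3029) = (-46583/904 + 267/584)*((-4 - 6) - 1*3029) = -842597*(-10 - 3029)/16498 = -842597/16498*(-3039) = 2560652283/16498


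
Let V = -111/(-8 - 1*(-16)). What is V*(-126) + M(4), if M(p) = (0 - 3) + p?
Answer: 6997/4 ≈ 1749.3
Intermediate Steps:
M(p) = -3 + p
V = -111/8 (V = -111/(-8 + 16) = -111/8 ≈ -13.875)
V*(-126) + M(4) = -111/8*(-126) + (-3 + 4) = 6993/4 + 1 = 6997/4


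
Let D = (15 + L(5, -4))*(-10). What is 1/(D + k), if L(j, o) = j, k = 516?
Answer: 1/316 ≈ 0.0031646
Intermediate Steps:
D = -200 (D = (15 + 5)*(-10) = 20*(-10) = -200)
1/(D + k) = 1/(-200 + 516) = 1/316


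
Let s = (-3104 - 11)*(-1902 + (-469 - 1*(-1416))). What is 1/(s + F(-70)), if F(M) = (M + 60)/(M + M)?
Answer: 14/41647551 ≈ 3.3615e-7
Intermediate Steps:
F(M) = (60 + M)/(2*M) (F(M) = (60 + M)/((2*M)) = (60 + M)*(1/(2*M)) = (60 + M)/(2*M))
s = 2974825 (s = -3115*(-1902 + (-469 + 1416)) = -3115*(-1902 + 947) = -3115*(-955) = 2974825)
1/(s + F(-70)) = 1/(2974825 + (½)*(60 - 70)/(-70)) = 1/(2974825 + (½)*(-1/70)*(-10)) = 1/(2974825 + 1/14) = 1/(41647551/14) = 14/41647551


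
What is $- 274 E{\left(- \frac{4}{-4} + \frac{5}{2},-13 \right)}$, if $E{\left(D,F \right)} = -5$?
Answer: $1370$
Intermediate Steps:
$- 274 E{\left(- \frac{4}{-4} + \frac{5}{2},-13 \right)} = \left(-274\right) \left(-5\right) = 1370$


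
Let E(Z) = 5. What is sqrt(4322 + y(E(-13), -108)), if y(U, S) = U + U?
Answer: 38*sqrt(3) ≈ 65.818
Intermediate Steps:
y(U, S) = 2*U
sqrt(4322 + y(E(-13), -108)) = sqrt(4322 + 2*5) = sqrt(4322 + 10) = sqrt(4332) = 38*sqrt(3)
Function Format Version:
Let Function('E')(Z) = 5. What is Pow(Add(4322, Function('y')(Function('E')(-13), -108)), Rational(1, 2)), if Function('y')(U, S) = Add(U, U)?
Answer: Mul(38, Pow(3, Rational(1, 2))) ≈ 65.818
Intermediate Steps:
Function('y')(U, S) = Mul(2, U)
Pow(Add(4322, Function('y')(Function('E')(-13), -108)), Rational(1, 2)) = Pow(Add(4322, Mul(2, 5)), Rational(1, 2)) = Pow(Add(4322, 10), Rational(1, 2)) = Pow(4332, Rational(1, 2)) = Mul(38, Pow(3, Rational(1, 2)))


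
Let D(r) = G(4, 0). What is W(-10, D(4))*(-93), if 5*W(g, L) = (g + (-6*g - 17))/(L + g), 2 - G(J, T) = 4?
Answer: 1023/20 ≈ 51.150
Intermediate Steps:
G(J, T) = -2 (G(J, T) = 2 - 1*4 = 2 - 4 = -2)
D(r) = -2
W(g, L) = (-17 - 5*g)/(5*(L + g)) (W(g, L) = ((g + (-6*g - 17))/(L + g))/5 = ((g + (-17 - 6*g))/(L + g))/5 = ((-17 - 5*g)/(L + g))/5 = (-17 - 5*g)/(5*(L + g)))
W(-10, D(4))*(-93) = ((-17/5 - 1*(-10))/(-2 - 10))*(-93) = ((-17/5 + 10)/(-12))*(-93) = -1/12*33/5*(-93) = -11/20*(-93) = 1023/20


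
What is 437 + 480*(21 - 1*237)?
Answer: -103243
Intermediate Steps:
437 + 480*(21 - 1*237) = 437 + 480*(21 - 237) = 437 + 480*(-216) = 437 - 103680 = -103243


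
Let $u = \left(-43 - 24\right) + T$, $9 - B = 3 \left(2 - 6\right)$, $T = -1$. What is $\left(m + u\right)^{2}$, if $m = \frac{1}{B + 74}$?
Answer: $\frac{41718681}{9025} \approx 4622.6$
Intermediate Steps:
$B = 21$ ($B = 9 - 3 \left(2 - 6\right) = 9 - 3 \left(-4\right) = 9 - -12 = 9 + 12 = 21$)
$u = -68$ ($u = \left(-43 - 24\right) - 1 = -67 - 1 = -68$)
$m = \frac{1}{95}$ ($m = \frac{1}{21 + 74} = \frac{1}{95} \approx 0.010526$)
$\left(m + u\right)^{2} = \left(\frac{1}{95} - 68\right)^{2} = \left(- \frac{6459}{95}\right)^{2} = \frac{41718681}{9025}$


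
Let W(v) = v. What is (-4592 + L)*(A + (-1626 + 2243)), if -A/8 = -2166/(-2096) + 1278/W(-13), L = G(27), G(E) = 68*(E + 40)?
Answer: -85536576/1703 ≈ -50227.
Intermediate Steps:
G(E) = 2720 + 68*E (G(E) = 68*(40 + E) = 2720 + 68*E)
L = 4556 (L = 2720 + 68*27 = 2720 + 1836 = 4556)
A = 1325265/1703 (A = -8*(-2166/(-2096) + 1278/(-13)) = -8*(-2166*(-1/2096) + 1278*(-1/13)) = -8*(1083/1048 - 1278/13) = -8*(-1325265/13624) = 1325265/1703 ≈ 778.19)
(-4592 + L)*(A + (-1626 + 2243)) = (-4592 + 4556)*(1325265/1703 + (-1626 + 2243)) = -36*(1325265/1703 + 617) = -36*2376016/1703 = -85536576/1703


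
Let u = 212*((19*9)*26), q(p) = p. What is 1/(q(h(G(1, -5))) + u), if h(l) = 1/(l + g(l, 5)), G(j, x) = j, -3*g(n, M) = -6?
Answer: 3/2827657 ≈ 1.0609e-6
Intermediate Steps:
g(n, M) = 2 (g(n, M) = -⅓*(-6) = 2)
h(l) = 1/(2 + l) (h(l) = 1/(l + 2) = 1/(2 + l))
u = 942552 (u = 212*(171*26) = 212*4446 = 942552)
1/(q(h(G(1, -5))) + u) = 1/(1/(2 + 1) + 942552) = 1/(1/3 + 942552) = 1/(⅓ + 942552) = 1/(2827657/3) = 3/2827657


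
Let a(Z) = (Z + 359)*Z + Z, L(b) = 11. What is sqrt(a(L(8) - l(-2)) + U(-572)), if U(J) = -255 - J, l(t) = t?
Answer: 3*sqrt(574) ≈ 71.875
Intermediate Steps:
a(Z) = Z + Z*(359 + Z) (a(Z) = (359 + Z)*Z + Z = Z*(359 + Z) + Z = Z + Z*(359 + Z))
sqrt(a(L(8) - l(-2)) + U(-572)) = sqrt((11 - 1*(-2))*(360 + (11 - 1*(-2))) + (-255 - 1*(-572))) = sqrt((11 + 2)*(360 + (11 + 2)) + (-255 + 572)) = sqrt(13*(360 + 13) + 317) = sqrt(13*373 + 317) = sqrt(4849 + 317) = sqrt(5166) = 3*sqrt(574)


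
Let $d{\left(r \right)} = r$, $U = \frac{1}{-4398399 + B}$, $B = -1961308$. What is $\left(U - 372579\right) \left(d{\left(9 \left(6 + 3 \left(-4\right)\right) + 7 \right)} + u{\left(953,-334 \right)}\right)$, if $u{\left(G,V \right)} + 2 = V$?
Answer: $\frac{907515924077582}{6359707} \approx 1.427 \cdot 10^{8}$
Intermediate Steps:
$u{\left(G,V \right)} = -2 + V$
$U = - \frac{1}{6359707}$ ($U = \frac{1}{-4398399 - 1961308} = \frac{1}{-6359707} = - \frac{1}{6359707} \approx -1.5724 \cdot 10^{-7}$)
$\left(U - 372579\right) \left(d{\left(9 \left(6 + 3 \left(-4\right)\right) + 7 \right)} + u{\left(953,-334 \right)}\right) = \left(- \frac{1}{6359707} - 372579\right) \left(\left(9 \left(6 + 3 \left(-4\right)\right) + 7\right) - 336\right) = - \frac{2369493274354 \left(\left(9 \left(6 - 12\right) + 7\right) - 336\right)}{6359707} = - \frac{2369493274354 \left(\left(9 \left(-6\right) + 7\right) - 336\right)}{6359707} = - \frac{2369493274354 \left(\left(-54 + 7\right) - 336\right)}{6359707} = - \frac{2369493274354 \left(-47 - 336\right)}{6359707} = \left(- \frac{2369493274354}{6359707}\right) \left(-383\right) = \frac{907515924077582}{6359707}$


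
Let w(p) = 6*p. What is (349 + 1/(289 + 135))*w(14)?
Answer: 3107517/106 ≈ 29316.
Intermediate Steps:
(349 + 1/(289 + 135))*w(14) = (349 + 1/(289 + 135))*(6*14) = (349 + 1/424)*84 = (147977/424)*84 = 3107517/106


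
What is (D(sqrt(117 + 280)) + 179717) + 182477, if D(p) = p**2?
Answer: 362591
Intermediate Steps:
(D(sqrt(117 + 280)) + 179717) + 182477 = ((sqrt(117 + 280))**2 + 179717) + 182477 = ((sqrt(397))**2 + 179717) + 182477 = (397 + 179717) + 182477 = 180114 + 182477 = 362591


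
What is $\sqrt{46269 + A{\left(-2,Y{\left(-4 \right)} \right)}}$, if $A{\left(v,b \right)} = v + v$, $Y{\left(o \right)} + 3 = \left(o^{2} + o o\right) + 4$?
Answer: $\sqrt{46265} \approx 215.09$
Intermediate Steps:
$Y{\left(o \right)} = 1 + 2 o^{2}$ ($Y{\left(o \right)} = -3 + \left(\left(o^{2} + o o\right) + 4\right) = -3 + \left(\left(o^{2} + o^{2}\right) + 4\right) = -3 + \left(2 o^{2} + 4\right) = -3 + \left(4 + 2 o^{2}\right) = 1 + 2 o^{2}$)
$A{\left(v,b \right)} = 2 v$
$\sqrt{46269 + A{\left(-2,Y{\left(-4 \right)} \right)}} = \sqrt{46269 + 2 \left(-2\right)} = \sqrt{46269 - 4} = \sqrt{46265}$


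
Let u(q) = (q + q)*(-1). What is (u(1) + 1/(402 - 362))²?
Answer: 6241/1600 ≈ 3.9006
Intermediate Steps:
u(q) = -2*q (u(q) = (2*q)*(-1) = -2*q)
(u(1) + 1/(402 - 362))² = (-2*1 + 1/(402 - 362))² = (-2 + 1/40)² = (-79/40)² = 6241/1600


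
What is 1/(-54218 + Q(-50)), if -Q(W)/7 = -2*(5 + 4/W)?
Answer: -25/1353728 ≈ -1.8468e-5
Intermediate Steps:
Q(W) = 70 + 56/W (Q(W) = -(-14)*(5 + 4/W) = -7*(-10 - 8/W) = 70 + 56/W)
1/(-54218 + Q(-50)) = 1/(-54218 + (70 + 56/(-50))) = 1/(-54218 + (70 + 56*(-1/50))) = 1/(-54218 + (70 - 28/25)) = 1/(-54218 + 1722/25) = 1/(-1353728/25) = -25/1353728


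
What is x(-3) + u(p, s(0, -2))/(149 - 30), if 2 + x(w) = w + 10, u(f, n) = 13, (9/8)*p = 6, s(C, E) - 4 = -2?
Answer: 608/119 ≈ 5.1092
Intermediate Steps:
s(C, E) = 2 (s(C, E) = 4 - 2 = 2)
p = 16/3 (p = (8/9)*6 = 16/3 ≈ 5.3333)
x(w) = 8 + w (x(w) = -2 + (w + 10) = -2 + (10 + w) = 8 + w)
x(-3) + u(p, s(0, -2))/(149 - 30) = (8 - 3) + 13/(149 - 30) = 5 + 13/119 = 608/119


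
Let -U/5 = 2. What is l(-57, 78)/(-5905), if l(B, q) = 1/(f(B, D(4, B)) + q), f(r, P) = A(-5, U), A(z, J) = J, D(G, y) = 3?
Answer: -1/401540 ≈ -2.4904e-6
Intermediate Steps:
U = -10 (U = -5*2 = -10)
f(r, P) = -10
l(B, q) = 1/(-10 + q)
l(-57, 78)/(-5905) = 1/((-10 + 78)*(-5905)) = -1/5905/68 = (1/68)*(-1/5905) = -1/401540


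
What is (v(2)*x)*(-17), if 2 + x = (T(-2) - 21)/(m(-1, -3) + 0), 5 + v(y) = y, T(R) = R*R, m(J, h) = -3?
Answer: 187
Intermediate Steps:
T(R) = R²
v(y) = -5 + y
x = 11/3 (x = -2 + ((-2)² - 21)/(-3 + 0) = -2 + (4 - 21)/(-3) = -2 - 17*(-⅓) = -2 + 17/3 = 11/3 ≈ 3.6667)
(v(2)*x)*(-17) = ((-5 + 2)*(11/3))*(-17) = -3*11/3*(-17) = -11*(-17) = 187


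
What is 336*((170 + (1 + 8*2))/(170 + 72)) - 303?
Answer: -477/11 ≈ -43.364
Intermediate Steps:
336*((170 + (1 + 8*2))/(170 + 72)) - 303 = 336*((170 + (1 + 16))/242) - 303 = 336*((170 + 17)*(1/242)) - 303 = 336*(187*(1/242)) - 303 = 336*(17/22) - 303 = 2856/11 - 303 = -477/11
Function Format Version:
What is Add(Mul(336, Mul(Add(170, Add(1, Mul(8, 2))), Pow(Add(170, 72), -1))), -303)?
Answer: Rational(-477, 11) ≈ -43.364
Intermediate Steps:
Add(Mul(336, Mul(Add(170, Add(1, Mul(8, 2))), Pow(Add(170, 72), -1))), -303) = Add(Mul(336, Mul(Add(170, Add(1, 16)), Pow(242, -1))), -303) = Add(Mul(336, Mul(Add(170, 17), Rational(1, 242))), -303) = Add(Mul(336, Mul(187, Rational(1, 242))), -303) = Add(Mul(336, Rational(17, 22)), -303) = Add(Rational(2856, 11), -303) = Rational(-477, 11)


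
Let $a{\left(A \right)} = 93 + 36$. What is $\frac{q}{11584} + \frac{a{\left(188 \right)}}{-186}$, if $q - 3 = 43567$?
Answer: $\frac{550807}{179552} \approx 3.0677$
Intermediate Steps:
$q = 43570$ ($q = 3 + 43567 = 43570$)
$a{\left(A \right)} = 129$
$\frac{q}{11584} + \frac{a{\left(188 \right)}}{-186} = \frac{43570}{11584} + \frac{129}{-186} = 43570 \cdot \frac{1}{11584} + 129 \left(- \frac{1}{186}\right) = \frac{21785}{5792} - \frac{43}{62} = \frac{550807}{179552}$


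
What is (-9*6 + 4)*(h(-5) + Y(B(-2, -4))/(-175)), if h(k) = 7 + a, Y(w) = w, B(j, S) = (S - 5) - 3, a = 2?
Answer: -3174/7 ≈ -453.43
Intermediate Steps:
B(j, S) = -8 + S (B(j, S) = (-5 + S) - 3 = -8 + S)
h(k) = 9 (h(k) = 7 + 2 = 9)
(-9*6 + 4)*(h(-5) + Y(B(-2, -4))/(-175)) = (-9*6 + 4)*(9 + (-8 - 4)/(-175)) = (-54 + 4)*(9 - 12*(-1/175)) = -50*(9 + 12/175) = -50*1587/175 = -3174/7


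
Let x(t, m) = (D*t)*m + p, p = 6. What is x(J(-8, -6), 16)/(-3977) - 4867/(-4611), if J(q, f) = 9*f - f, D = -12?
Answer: -23166583/18337947 ≈ -1.2633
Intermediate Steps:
J(q, f) = 8*f
x(t, m) = 6 - 12*m*t (x(t, m) = (-12*t)*m + 6 = -12*m*t + 6 = 6 - 12*m*t)
x(J(-8, -6), 16)/(-3977) - 4867/(-4611) = (6 - 12*16*8*(-6))/(-3977) - 4867/(-4611) = (6 - 12*16*(-48))*(-1/3977) - 4867*(-1/4611) = (6 + 9216)*(-1/3977) + 4867/4611 = 9222*(-1/3977) + 4867/4611 = -9222/3977 + 4867/4611 = -23166583/18337947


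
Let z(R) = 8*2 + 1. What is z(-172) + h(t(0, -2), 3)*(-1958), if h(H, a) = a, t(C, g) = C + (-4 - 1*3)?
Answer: -5857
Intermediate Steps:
t(C, g) = -7 + C (t(C, g) = C + (-4 - 3) = C - 7 = -7 + C)
z(R) = 17 (z(R) = 16 + 1 = 17)
z(-172) + h(t(0, -2), 3)*(-1958) = 17 + 3*(-1958) = 17 - 5874 = -5857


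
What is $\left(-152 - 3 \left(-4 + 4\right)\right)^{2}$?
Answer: $23104$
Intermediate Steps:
$\left(-152 - 3 \left(-4 + 4\right)\right)^{2} = \left(-152 - 0\right)^{2} = \left(-152 + 0\right)^{2} = \left(-152\right)^{2} = 23104$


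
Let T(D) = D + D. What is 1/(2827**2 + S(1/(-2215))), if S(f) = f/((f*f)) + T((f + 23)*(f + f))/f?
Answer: 2215/17697420286 ≈ 1.2516e-7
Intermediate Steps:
T(D) = 2*D
S(f) = 92 + 1/f + 4*f (S(f) = f/((f*f)) + (2*((f + 23)*(f + f)))/f = f/(f**2) + (2*((23 + f)*(2*f)))/f = f/f**2 + (2*(2*f*(23 + f)))/f = 1/f + (4*f*(23 + f))/f = 1/f + (92 + 4*f) = 92 + 1/f + 4*f)
1/(2827**2 + S(1/(-2215))) = 1/(2827**2 + (92 + 1/(1/(-2215)) + 4/(-2215))) = 1/(7991929 + (92 + 1/(-1/2215) + 4*(-1/2215))) = 1/(7991929 + (92 - 2215 - 4/2215)) = 1/(7991929 - 4702449/2215) = 1/(17697420286/2215) = 2215/17697420286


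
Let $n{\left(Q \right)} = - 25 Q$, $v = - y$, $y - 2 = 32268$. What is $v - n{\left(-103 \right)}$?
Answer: $-34845$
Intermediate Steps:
$y = 32270$ ($y = 2 + 32268 = 32270$)
$v = -32270$ ($v = \left(-1\right) 32270 = -32270$)
$v - n{\left(-103 \right)} = -32270 - \left(-25\right) \left(-103\right) = -32270 - 2575 = -34845$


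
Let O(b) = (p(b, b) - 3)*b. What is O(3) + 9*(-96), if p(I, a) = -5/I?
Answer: -878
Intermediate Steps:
O(b) = b*(-3 - 5/b) (O(b) = (-5/b - 3)*b = (-3 - 5/b)*b = b*(-3 - 5/b))
O(3) + 9*(-96) = (-5 - 3*3) + 9*(-96) = (-5 - 9) - 864 = -14 - 864 = -878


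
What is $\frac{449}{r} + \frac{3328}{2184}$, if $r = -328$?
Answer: $\frac{1067}{6888} \approx 0.15491$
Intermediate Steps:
$\frac{449}{r} + \frac{3328}{2184} = \frac{449}{-328} + \frac{3328}{2184} = 449 \left(- \frac{1}{328}\right) + 3328 \cdot \frac{1}{2184} = - \frac{449}{328} + \frac{32}{21} = \frac{1067}{6888}$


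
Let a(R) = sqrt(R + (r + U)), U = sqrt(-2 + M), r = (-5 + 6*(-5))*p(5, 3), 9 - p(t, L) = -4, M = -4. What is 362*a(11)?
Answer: 362*sqrt(-444 + I*sqrt(6)) ≈ 21.041 + 7627.8*I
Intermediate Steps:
p(t, L) = 13 (p(t, L) = 9 - 1*(-4) = 9 + 4 = 13)
r = -455 (r = (-5 + 6*(-5))*13 = (-5 - 30)*13 = -35*13 = -455)
U = I*sqrt(6) (U = sqrt(-2 - 4) = sqrt(-6) = I*sqrt(6) ≈ 2.4495*I)
a(R) = sqrt(-455 + R + I*sqrt(6)) (a(R) = sqrt(R + (-455 + I*sqrt(6))) = sqrt(-455 + R + I*sqrt(6)))
362*a(11) = 362*sqrt(-455 + 11 + I*sqrt(6)) = 362*sqrt(-444 + I*sqrt(6))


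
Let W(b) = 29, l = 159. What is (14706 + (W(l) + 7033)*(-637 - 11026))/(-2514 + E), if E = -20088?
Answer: 13724900/3767 ≈ 3643.5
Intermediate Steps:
(14706 + (W(l) + 7033)*(-637 - 11026))/(-2514 + E) = (14706 + (29 + 7033)*(-637 - 11026))/(-2514 - 20088) = (14706 + 7062*(-11663))/(-22602) = (14706 - 82364106)*(-1/22602) = -82349400*(-1/22602) = 13724900/3767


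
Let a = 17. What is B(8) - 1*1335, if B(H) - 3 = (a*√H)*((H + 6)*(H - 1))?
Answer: -1332 + 3332*√2 ≈ 3380.2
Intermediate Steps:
B(H) = 3 + 17*√H*(-1 + H)*(6 + H) (B(H) = 3 + (17*√H)*((H + 6)*(H - 1)) = 3 + (17*√H)*((6 + H)*(-1 + H)) = 3 + (17*√H)*((-1 + H)*(6 + H)) = 3 + 17*√H*(-1 + H)*(6 + H))
B(8) - 1*1335 = (3 - 204*√2 + 17*8^(5/2) + 85*8^(3/2)) - 1*1335 = (3 - 204*√2 + 17*(128*√2) + 85*(16*√2)) - 1335 = (3 - 204*√2 + 2176*√2 + 1360*√2) - 1335 = (3 + 3332*√2) - 1335 = -1332 + 3332*√2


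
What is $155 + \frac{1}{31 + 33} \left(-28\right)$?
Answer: $\frac{2473}{16} \approx 154.56$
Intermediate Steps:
$155 + \frac{1}{31 + 33} \left(-28\right) = 155 + \frac{1}{64} \left(-28\right) = 155 - \frac{7}{16} = \frac{2473}{16}$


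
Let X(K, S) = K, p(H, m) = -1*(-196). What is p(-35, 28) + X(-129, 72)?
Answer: 67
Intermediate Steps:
p(H, m) = 196
p(-35, 28) + X(-129, 72) = 196 - 129 = 67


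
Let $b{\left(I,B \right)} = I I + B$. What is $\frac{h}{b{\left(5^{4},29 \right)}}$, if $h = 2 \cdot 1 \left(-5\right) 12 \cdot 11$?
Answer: $- \frac{20}{5919} \approx -0.003379$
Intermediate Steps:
$h = -1320$ ($h = 2 \left(-5\right) 12 \cdot 11 = \left(-10\right) 12 \cdot 11 = \left(-120\right) 11 = -1320$)
$b{\left(I,B \right)} = B + I^{2}$ ($b{\left(I,B \right)} = I^{2} + B = B + I^{2}$)
$\frac{h}{b{\left(5^{4},29 \right)}} = - \frac{1320}{29 + \left(5^{4}\right)^{2}} = - \frac{1320}{29 + 625^{2}} = - \frac{1320}{29 + 390625} = - \frac{1320}{390654} = \left(-1320\right) \frac{1}{390654} = - \frac{20}{5919}$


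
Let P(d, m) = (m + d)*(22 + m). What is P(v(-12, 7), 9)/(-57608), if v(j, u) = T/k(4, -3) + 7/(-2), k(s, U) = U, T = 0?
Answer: -341/115216 ≈ -0.0029597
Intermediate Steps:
v(j, u) = -7/2 (v(j, u) = 0/(-3) + 7/(-2) = 0*(-⅓) + 7*(-½) = 0 - 7/2 = -7/2)
P(d, m) = (22 + m)*(d + m) (P(d, m) = (d + m)*(22 + m) = (22 + m)*(d + m))
P(v(-12, 7), 9)/(-57608) = (9² + 22*(-7/2) + 22*9 - 7/2*9)/(-57608) = (81 - 77 + 198 - 63/2)*(-1/57608) = (341/2)*(-1/57608) = -341/115216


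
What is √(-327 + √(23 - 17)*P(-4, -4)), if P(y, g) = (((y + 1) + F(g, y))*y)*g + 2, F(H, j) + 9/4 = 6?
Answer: √(-327 + 14*√6) ≈ 17.109*I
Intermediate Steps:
F(H, j) = 15/4 (F(H, j) = -9/4 + 6 = 15/4)
P(y, g) = 2 + g*y*(19/4 + y) (P(y, g) = (((y + 1) + 15/4)*y)*g + 2 = (((1 + y) + 15/4)*y)*g + 2 = ((19/4 + y)*y)*g + 2 = (y*(19/4 + y))*g + 2 = g*y*(19/4 + y) + 2 = 2 + g*y*(19/4 + y))
√(-327 + √(23 - 17)*P(-4, -4)) = √(-327 + √(23 - 17)*(2 - 4*(-4)² + (19/4)*(-4)*(-4))) = √(-327 + √6*(2 - 4*16 + 76)) = √(-327 + √6*(2 - 64 + 76)) = √(-327 + √6*14) = √(-327 + 14*√6)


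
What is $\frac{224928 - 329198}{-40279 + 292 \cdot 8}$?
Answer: $\frac{104270}{37943} \approx 2.7481$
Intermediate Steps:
$\frac{224928 - 329198}{-40279 + 292 \cdot 8} = - \frac{104270}{-40279 + 2336} = - \frac{104270}{-37943} = \left(-104270\right) \left(- \frac{1}{37943}\right) = \frac{104270}{37943}$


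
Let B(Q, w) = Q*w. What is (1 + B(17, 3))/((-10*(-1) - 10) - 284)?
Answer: -13/71 ≈ -0.18310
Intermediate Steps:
(1 + B(17, 3))/((-10*(-1) - 10) - 284) = (1 + 17*3)/((-10*(-1) - 10) - 284) = (1 + 51)/((10 - 10) - 284) = 52/(0 - 284) = 52/(-284) = 52*(-1/284) = -13/71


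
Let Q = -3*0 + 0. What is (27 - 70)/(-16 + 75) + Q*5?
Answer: -43/59 ≈ -0.72881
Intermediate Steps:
Q = 0 (Q = 0 + 0 = 0)
(27 - 70)/(-16 + 75) + Q*5 = (27 - 70)/(-16 + 75) + 0*5 = -43/59 + 0 = -43/59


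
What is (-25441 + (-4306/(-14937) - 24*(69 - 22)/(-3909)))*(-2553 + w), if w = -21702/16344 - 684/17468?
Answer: 15045468467844359713007/231525106085988 ≈ 6.4984e+7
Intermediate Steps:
w = -16261243/11895708 (w = -21702*1/16344 - 684*1/17468 = -3617/2724 - 171/4367 = -16261243/11895708 ≈ -1.3670)
(-25441 + (-4306/(-14937) - 24*(69 - 22)/(-3909)))*(-2553 + w) = (-25441 + (-4306/(-14937) - 24*(69 - 22)/(-3909)))*(-2553 - 16261243/11895708) = (-25441 + (-4306*(-1/14937) - 24*47*(-1/3909)))*(-30386003767/11895708) = (-25441 + (4306/14937 - 1128*(-1/3909)))*(-30386003767/11895708) = (-25441 + (4306/14937 + 376/1303))*(-30386003767/11895708) = (-25441 + 11227030/19462911)*(-30386003767/11895708) = -495144691721/19462911*(-30386003767/11895708) = 15045468467844359713007/231525106085988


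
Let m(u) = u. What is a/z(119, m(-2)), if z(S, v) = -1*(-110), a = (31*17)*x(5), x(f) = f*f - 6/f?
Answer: 62713/550 ≈ 114.02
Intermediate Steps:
x(f) = f² - 6/f
a = 62713/5 (a = (31*17)*((-6 + 5³)/5) = 527*((-6 + 125)/5) = 527*((⅕)*119) = 527*(119/5) = 62713/5 ≈ 12543.)
z(S, v) = 110
a/z(119, m(-2)) = (62713/5)/110 = (62713/5)*(1/110) = 62713/550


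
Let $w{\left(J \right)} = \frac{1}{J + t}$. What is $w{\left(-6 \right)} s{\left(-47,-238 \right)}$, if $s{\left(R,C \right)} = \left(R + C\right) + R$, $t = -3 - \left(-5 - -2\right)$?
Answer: $\frac{166}{3} \approx 55.333$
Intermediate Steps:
$t = 0$ ($t = -3 - \left(-5 + 2\right) = -3 - -3 = -3 + 3 = 0$)
$s{\left(R,C \right)} = C + 2 R$ ($s{\left(R,C \right)} = \left(C + R\right) + R = C + 2 R$)
$w{\left(J \right)} = \frac{1}{J}$ ($w{\left(J \right)} = \frac{1}{J + 0} = \frac{1}{J}$)
$w{\left(-6 \right)} s{\left(-47,-238 \right)} = \frac{-238 + 2 \left(-47\right)}{-6} = - \frac{-238 - 94}{6} = \left(- \frac{1}{6}\right) \left(-332\right) = \frac{166}{3}$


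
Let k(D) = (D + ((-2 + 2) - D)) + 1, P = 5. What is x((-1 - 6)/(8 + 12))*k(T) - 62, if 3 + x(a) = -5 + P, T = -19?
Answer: -65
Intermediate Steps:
x(a) = -3 (x(a) = -3 + (-5 + 5) = -3 + 0 = -3)
k(D) = 1 (k(D) = (D + (0 - D)) + 1 = (D - D) + 1 = 0 + 1 = 1)
x((-1 - 6)/(8 + 12))*k(T) - 62 = -3*1 - 62 = -3 - 62 = -65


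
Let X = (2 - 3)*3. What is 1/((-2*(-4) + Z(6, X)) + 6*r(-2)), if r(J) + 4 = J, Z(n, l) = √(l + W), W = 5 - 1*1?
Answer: -1/27 ≈ -0.037037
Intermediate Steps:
W = 4 (W = 5 - 1 = 4)
X = -3 (X = -1*3 = -3)
Z(n, l) = √(4 + l) (Z(n, l) = √(l + 4) = √(4 + l))
r(J) = -4 + J
1/((-2*(-4) + Z(6, X)) + 6*r(-2)) = 1/((-2*(-4) + √(4 - 3)) + 6*(-4 - 2)) = 1/((8 + √1) + 6*(-6)) = 1/((8 + 1) - 36) = 1/(9 - 36) = 1/(-27) = -1/27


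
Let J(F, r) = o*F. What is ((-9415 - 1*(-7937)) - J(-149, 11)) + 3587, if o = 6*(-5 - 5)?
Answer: -6831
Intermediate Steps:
o = -60 (o = 6*(-10) = -60)
J(F, r) = -60*F
((-9415 - 1*(-7937)) - J(-149, 11)) + 3587 = ((-9415 - 1*(-7937)) - (-60)*(-149)) + 3587 = ((-9415 + 7937) - 1*8940) + 3587 = (-1478 - 8940) + 3587 = -10418 + 3587 = -6831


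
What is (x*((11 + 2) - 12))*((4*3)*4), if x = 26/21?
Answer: 416/7 ≈ 59.429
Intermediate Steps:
x = 26/21 (x = 26*(1/21) = 26/21 ≈ 1.2381)
(x*((11 + 2) - 12))*((4*3)*4) = (26*((11 + 2) - 12)/21)*((4*3)*4) = (26*(13 - 12)/21)*(12*4) = ((26/21)*1)*48 = (26/21)*48 = 416/7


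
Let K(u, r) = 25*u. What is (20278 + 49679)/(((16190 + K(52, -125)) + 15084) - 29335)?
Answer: 69957/3239 ≈ 21.598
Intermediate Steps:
(20278 + 49679)/(((16190 + K(52, -125)) + 15084) - 29335) = (20278 + 49679)/(((16190 + 25*52) + 15084) - 29335) = 69957/(((16190 + 1300) + 15084) - 29335) = 69957/((17490 + 15084) - 29335) = 69957/(32574 - 29335) = 69957/3239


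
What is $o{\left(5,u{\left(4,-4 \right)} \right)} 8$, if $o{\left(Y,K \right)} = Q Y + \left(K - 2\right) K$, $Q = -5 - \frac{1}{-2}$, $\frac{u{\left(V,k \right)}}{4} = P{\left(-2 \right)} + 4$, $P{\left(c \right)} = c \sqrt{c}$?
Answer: $588 - 1920 i \sqrt{2} \approx 588.0 - 2715.3 i$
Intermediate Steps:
$P{\left(c \right)} = c^{\frac{3}{2}}$
$u{\left(V,k \right)} = 16 - 8 i \sqrt{2}$ ($u{\left(V,k \right)} = 4 \left(\left(-2\right)^{\frac{3}{2}} + 4\right) = 4 \left(- 2 i \sqrt{2} + 4\right) = 4 \left(4 - 2 i \sqrt{2}\right) = 16 - 8 i \sqrt{2}$)
$Q = - \frac{9}{2}$ ($Q = -5 - - \frac{1}{2} = -5 + \frac{1}{2} = - \frac{9}{2} \approx -4.5$)
$o{\left(Y,K \right)} = - \frac{9 Y}{2} + K \left(-2 + K\right)$ ($o{\left(Y,K \right)} = - \frac{9 Y}{2} + \left(K - 2\right) K = - \frac{9 Y}{2} + \left(-2 + K\right) K = - \frac{9 Y}{2} + K \left(-2 + K\right)$)
$o{\left(5,u{\left(4,-4 \right)} \right)} 8 = \left(\left(16 - 8 i \sqrt{2}\right)^{2} - 2 \left(16 - 8 i \sqrt{2}\right) - \frac{45}{2}\right) 8 = \left(\left(16 - 8 i \sqrt{2}\right)^{2} - \left(32 - 16 i \sqrt{2}\right) - \frac{45}{2}\right) 8 = \left(- \frac{109}{2} + \left(16 - 8 i \sqrt{2}\right)^{2} + 16 i \sqrt{2}\right) 8 = -436 + 8 \left(16 - 8 i \sqrt{2}\right)^{2} + 128 i \sqrt{2}$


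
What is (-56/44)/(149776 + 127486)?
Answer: -7/1524941 ≈ -4.5903e-6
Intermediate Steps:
(-56/44)/(149776 + 127486) = (-56*1/44)/277262 = (1/277262)*(-14/11) = -7/1524941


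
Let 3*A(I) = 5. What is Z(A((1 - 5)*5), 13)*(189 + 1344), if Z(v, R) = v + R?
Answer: 22484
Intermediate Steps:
A(I) = 5/3 (A(I) = (⅓)*5 = 5/3)
Z(v, R) = R + v
Z(A((1 - 5)*5), 13)*(189 + 1344) = (13 + 5/3)*(189 + 1344) = (44/3)*1533 = 22484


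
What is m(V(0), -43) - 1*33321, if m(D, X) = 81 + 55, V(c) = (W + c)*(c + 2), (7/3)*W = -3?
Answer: -33185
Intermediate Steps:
W = -9/7 (W = (3/7)*(-3) = -9/7 ≈ -1.2857)
V(c) = (2 + c)*(-9/7 + c) (V(c) = (-9/7 + c)*(c + 2) = (-9/7 + c)*(2 + c) = (2 + c)*(-9/7 + c))
m(D, X) = 136
m(V(0), -43) - 1*33321 = 136 - 1*33321 = 136 - 33321 = -33185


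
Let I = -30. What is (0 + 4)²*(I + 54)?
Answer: 384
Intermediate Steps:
(0 + 4)²*(I + 54) = (0 + 4)²*(-30 + 54) = 4²*24 = 16*24 = 384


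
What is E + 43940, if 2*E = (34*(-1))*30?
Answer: 43430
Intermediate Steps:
E = -510 (E = ((34*(-1))*30)/2 = (-34*30)/2 = (½)*(-1020) = -510)
E + 43940 = -510 + 43940 = 43430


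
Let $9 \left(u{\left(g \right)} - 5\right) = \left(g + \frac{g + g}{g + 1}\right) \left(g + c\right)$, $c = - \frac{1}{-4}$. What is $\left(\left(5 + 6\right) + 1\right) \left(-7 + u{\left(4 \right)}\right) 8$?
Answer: $\frac{928}{15} \approx 61.867$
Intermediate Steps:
$c = \frac{1}{4}$ ($c = \left(-1\right) \left(- \frac{1}{4}\right) = \frac{1}{4} \approx 0.25$)
$u{\left(g \right)} = 5 + \frac{\left(\frac{1}{4} + g\right) \left(g + \frac{2 g}{1 + g}\right)}{9}$ ($u{\left(g \right)} = 5 + \frac{\left(g + \frac{g + g}{g + 1}\right) \left(g + \frac{1}{4}\right)}{9} = 5 + \frac{\left(g + \frac{2 g}{1 + g}\right) \left(\frac{1}{4} + g\right)}{9} = 5 + \frac{\left(\frac{1}{4} + g\right) \left(g + \frac{2 g}{1 + g}\right)}{9}$)
$\left(\left(5 + 6\right) + 1\right) \left(-7 + u{\left(4 \right)}\right) 8 = \left(\left(5 + 6\right) + 1\right) \left(-7 + \frac{180 + 4 \cdot 4^{3} + 13 \cdot 4^{2} + 183 \cdot 4}{36 \left(1 + 4\right)}\right) 8 = \left(11 + 1\right) \left(-7 + \frac{180 + 4 \cdot 64 + 13 \cdot 16 + 732}{36 \cdot 5}\right) 8 = 12 \left(-7 + \frac{1}{36} \cdot \frac{1}{5} \left(180 + 256 + 208 + 732\right)\right) 8 = 12 \left(-7 + \frac{1}{36} \cdot \frac{1}{5} \cdot 1376\right) 8 = 12 \left(-7 + \frac{344}{45}\right) 8 = 12 \cdot \frac{29}{45} \cdot 8 = 12 \cdot \frac{232}{45} = \frac{928}{15}$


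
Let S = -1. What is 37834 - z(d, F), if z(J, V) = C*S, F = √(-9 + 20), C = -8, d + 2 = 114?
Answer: 37826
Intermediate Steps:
d = 112 (d = -2 + 114 = 112)
F = √11 ≈ 3.3166
z(J, V) = 8 (z(J, V) = -8*(-1) = 8)
37834 - z(d, F) = 37834 - 1*8 = 37834 - 8 = 37826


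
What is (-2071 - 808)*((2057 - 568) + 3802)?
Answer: -15232789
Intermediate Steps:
(-2071 - 808)*((2057 - 568) + 3802) = -2879*(1489 + 3802) = -2879*5291 = -15232789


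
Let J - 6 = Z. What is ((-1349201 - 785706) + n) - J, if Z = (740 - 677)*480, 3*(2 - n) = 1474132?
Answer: -7969585/3 ≈ -2.6565e+6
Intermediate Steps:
n = -1474126/3 (n = 2 - ⅓*1474132 = 2 - 1474132/3 = -1474126/3 ≈ -4.9138e+5)
Z = 30240 (Z = 63*480 = 30240)
J = 30246 (J = 6 + 30240 = 30246)
((-1349201 - 785706) + n) - J = ((-1349201 - 785706) - 1474126/3) - 1*30246 = (-2134907 - 1474126/3) - 30246 = -7878847/3 - 30246 = -7969585/3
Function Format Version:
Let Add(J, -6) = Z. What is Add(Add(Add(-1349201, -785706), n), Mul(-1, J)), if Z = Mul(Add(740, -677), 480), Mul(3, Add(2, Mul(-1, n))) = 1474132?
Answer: Rational(-7969585, 3) ≈ -2.6565e+6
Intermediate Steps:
n = Rational(-1474126, 3) (n = Add(2, Mul(Rational(-1, 3), 1474132)) = Add(2, Rational(-1474132, 3)) = Rational(-1474126, 3) ≈ -4.9138e+5)
Z = 30240 (Z = Mul(63, 480) = 30240)
J = 30246 (J = Add(6, 30240) = 30246)
Add(Add(Add(-1349201, -785706), n), Mul(-1, J)) = Add(Add(Add(-1349201, -785706), Rational(-1474126, 3)), Mul(-1, 30246)) = Add(Add(-2134907, Rational(-1474126, 3)), -30246) = Add(Rational(-7878847, 3), -30246) = Rational(-7969585, 3)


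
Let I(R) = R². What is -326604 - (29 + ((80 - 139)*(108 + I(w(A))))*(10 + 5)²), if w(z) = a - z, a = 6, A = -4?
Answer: 2434567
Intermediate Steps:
w(z) = 6 - z
-326604 - (29 + ((80 - 139)*(108 + I(w(A))))*(10 + 5)²) = -326604 - (29 + ((80 - 139)*(108 + (6 - 1*(-4))²))*(10 + 5)²) = -326604 - (29 - 59*(108 + (6 + 4)²)*15²) = -326604 - (29 - 59*(108 + 10²)*225) = -326604 - (29 - 59*(108 + 100)*225) = -326604 - (29 - 59*208*225) = -326604 - (29 - 12272*225) = -326604 - (29 - 2761200) = -326604 - 1*(-2761171) = -326604 + 2761171 = 2434567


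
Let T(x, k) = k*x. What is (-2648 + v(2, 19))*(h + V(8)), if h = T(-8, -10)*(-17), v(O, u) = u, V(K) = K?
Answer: 3554408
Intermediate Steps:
h = -1360 (h = -10*(-8)*(-17) = 80*(-17) = -1360)
(-2648 + v(2, 19))*(h + V(8)) = (-2648 + 19)*(-1360 + 8) = -2629*(-1352) = 3554408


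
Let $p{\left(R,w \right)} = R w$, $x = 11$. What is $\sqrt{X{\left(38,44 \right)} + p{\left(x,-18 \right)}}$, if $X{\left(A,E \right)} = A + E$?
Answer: $2 i \sqrt{29} \approx 10.77 i$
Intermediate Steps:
$\sqrt{X{\left(38,44 \right)} + p{\left(x,-18 \right)}} = \sqrt{\left(38 + 44\right) + 11 \left(-18\right)} = \sqrt{82 - 198} = \sqrt{-116} = 2 i \sqrt{29}$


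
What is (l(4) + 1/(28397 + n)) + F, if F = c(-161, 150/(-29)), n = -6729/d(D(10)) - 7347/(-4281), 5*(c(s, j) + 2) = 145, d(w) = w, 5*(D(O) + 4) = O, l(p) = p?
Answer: 2810221643/90652219 ≈ 31.000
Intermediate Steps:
D(O) = -4 + O/5
c(s, j) = 27 (c(s, j) = -2 + (1/5)*145 = -2 + 29 = 27)
n = 9607181/2854 (n = -6729/(-4 + (1/5)*10) - 7347/(-4281) = -6729/(-4 + 2) - 7347*(-1/4281) = -6729/(-2) + 2449/1427 = -6729*(-1/2) + 2449/1427 = 6729/2 + 2449/1427 = 9607181/2854 ≈ 3366.2)
F = 27
(l(4) + 1/(28397 + n)) + F = (4 + 1/(28397 + 9607181/2854)) + 27 = (4 + 1/(90652219/2854)) + 27 = (4 + 2854/90652219) + 27 = 362611730/90652219 + 27 = 2810221643/90652219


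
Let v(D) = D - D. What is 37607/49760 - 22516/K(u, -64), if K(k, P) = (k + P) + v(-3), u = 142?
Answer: -42979339/149280 ≈ -287.91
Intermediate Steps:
v(D) = 0
K(k, P) = P + k (K(k, P) = (k + P) + 0 = (P + k) + 0 = P + k)
37607/49760 - 22516/K(u, -64) = 37607/49760 - 22516/(-64 + 142) = 37607*(1/49760) - 22516/78 = 37607/49760 - 22516*1/78 = 37607/49760 - 866/3 = -42979339/149280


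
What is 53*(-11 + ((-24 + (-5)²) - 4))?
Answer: -742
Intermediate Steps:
53*(-11 + ((-24 + (-5)²) - 4)) = 53*(-11 + ((-24 + 25) - 4)) = 53*(-11 + (1 - 4)) = 53*(-11 - 3) = 53*(-14) = -742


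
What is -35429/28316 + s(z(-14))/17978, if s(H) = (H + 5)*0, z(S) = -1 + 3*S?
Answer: -35429/28316 ≈ -1.2512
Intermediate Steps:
s(H) = 0 (s(H) = (5 + H)*0 = 0)
-35429/28316 + s(z(-14))/17978 = -35429/28316 + 0/17978 = -35429*1/28316 + 0*(1/17978) = -35429/28316 + 0 = -35429/28316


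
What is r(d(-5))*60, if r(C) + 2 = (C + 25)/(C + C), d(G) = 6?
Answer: 35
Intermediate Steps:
r(C) = -2 + (25 + C)/(2*C) (r(C) = -2 + (C + 25)/(C + C) = -2 + (25 + C)/((2*C)) = -2 + (25 + C)*(1/(2*C)) = -2 + (25 + C)/(2*C))
r(d(-5))*60 = ((½)*(25 - 3*6)/6)*60 = ((½)*(⅙)*(25 - 18))*60 = ((½)*(⅙)*7)*60 = (7/12)*60 = 35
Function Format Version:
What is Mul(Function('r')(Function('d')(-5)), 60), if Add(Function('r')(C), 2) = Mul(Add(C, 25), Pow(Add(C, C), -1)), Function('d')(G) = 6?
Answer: 35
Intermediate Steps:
Function('r')(C) = Add(-2, Mul(Rational(1, 2), Pow(C, -1), Add(25, C))) (Function('r')(C) = Add(-2, Mul(Add(C, 25), Pow(Add(C, C), -1))) = Add(-2, Mul(Add(25, C), Pow(Mul(2, C), -1))) = Add(-2, Mul(Add(25, C), Mul(Rational(1, 2), Pow(C, -1)))) = Add(-2, Mul(Rational(1, 2), Pow(C, -1), Add(25, C))))
Mul(Function('r')(Function('d')(-5)), 60) = Mul(Mul(Rational(1, 2), Pow(6, -1), Add(25, Mul(-3, 6))), 60) = Mul(Mul(Rational(1, 2), Rational(1, 6), Add(25, -18)), 60) = Mul(Mul(Rational(1, 2), Rational(1, 6), 7), 60) = Mul(Rational(7, 12), 60) = 35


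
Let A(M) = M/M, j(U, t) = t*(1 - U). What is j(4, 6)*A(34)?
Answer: -18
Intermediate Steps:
A(M) = 1
j(4, 6)*A(34) = (6*(1 - 1*4))*1 = (6*(1 - 4))*1 = (6*(-3))*1 = -18*1 = -18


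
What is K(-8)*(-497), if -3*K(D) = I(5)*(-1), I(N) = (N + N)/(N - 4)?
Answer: -4970/3 ≈ -1656.7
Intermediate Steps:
I(N) = 2*N/(-4 + N) (I(N) = (2*N)/(-4 + N) = 2*N/(-4 + N))
K(D) = 10/3 (K(D) = -2*5/(-4 + 5)*(-1)/3 = -2*5/1*(-1)/3 = -2*5*1*(-1)/3 = -10*(-1)/3 = -1/3*(-10) = 10/3)
K(-8)*(-497) = (10/3)*(-497) = -4970/3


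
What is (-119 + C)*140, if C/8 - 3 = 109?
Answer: 108780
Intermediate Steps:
C = 896 (C = 24 + 8*109 = 24 + 872 = 896)
(-119 + C)*140 = (-119 + 896)*140 = 777*140 = 108780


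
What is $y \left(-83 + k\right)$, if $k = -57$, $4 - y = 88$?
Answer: $11760$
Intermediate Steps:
$y = -84$ ($y = 4 - 88 = -84$)
$y \left(-83 + k\right) = - 84 \left(-83 - 57\right) = \left(-84\right) \left(-140\right) = 11760$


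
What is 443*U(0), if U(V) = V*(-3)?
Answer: 0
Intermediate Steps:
U(V) = -3*V
443*U(0) = 443*(-3*0) = 443*0 = 0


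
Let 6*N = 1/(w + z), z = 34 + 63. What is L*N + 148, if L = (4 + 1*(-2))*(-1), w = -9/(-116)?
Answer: 4999768/33783 ≈ 148.00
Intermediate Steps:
w = 9/116 (w = -9*(-1/116) = 9/116 ≈ 0.077586)
z = 97
N = 58/33783 (N = 1/(6*(9/116 + 97)) = 1/(6*(11261/116)) = (⅙)*(116/11261) = 58/33783 ≈ 0.0017168)
L = -2 (L = (4 - 2)*(-1) = 2*(-1) = -2)
L*N + 148 = -2*58/33783 + 148 = -116/33783 + 148 = 4999768/33783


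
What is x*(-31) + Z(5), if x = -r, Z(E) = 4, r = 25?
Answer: 779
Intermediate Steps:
x = -25 (x = -1*25 = -25)
x*(-31) + Z(5) = -25*(-31) + 4 = 775 + 4 = 779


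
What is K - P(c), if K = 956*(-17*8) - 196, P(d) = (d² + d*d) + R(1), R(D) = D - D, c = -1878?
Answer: -7183980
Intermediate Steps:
R(D) = 0
P(d) = 2*d² (P(d) = (d² + d*d) + 0 = (d² + d²) + 0 = 2*d² + 0 = 2*d²)
K = -130212 (K = 956*(-136) - 196 = -130016 - 196 = -130212)
K - P(c) = -130212 - 2*(-1878)² = -130212 - 2*3526884 = -130212 - 1*7053768 = -130212 - 7053768 = -7183980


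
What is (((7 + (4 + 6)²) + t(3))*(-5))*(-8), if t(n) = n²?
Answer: 4640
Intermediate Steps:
(((7 + (4 + 6)²) + t(3))*(-5))*(-8) = (((7 + (4 + 6)²) + 3²)*(-5))*(-8) = (((7 + 10²) + 9)*(-5))*(-8) = (((7 + 100) + 9)*(-5))*(-8) = ((107 + 9)*(-5))*(-8) = (116*(-5))*(-8) = -580*(-8) = 4640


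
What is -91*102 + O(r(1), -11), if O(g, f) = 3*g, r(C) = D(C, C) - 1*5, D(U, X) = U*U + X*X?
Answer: -9291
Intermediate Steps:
D(U, X) = U**2 + X**2
r(C) = -5 + 2*C**2 (r(C) = (C**2 + C**2) - 1*5 = 2*C**2 - 5 = -5 + 2*C**2)
-91*102 + O(r(1), -11) = -91*102 + 3*(-5 + 2*1**2) = -9282 + 3*(-5 + 2*1) = -9282 + 3*(-5 + 2) = -9282 + 3*(-3) = -9282 - 9 = -9291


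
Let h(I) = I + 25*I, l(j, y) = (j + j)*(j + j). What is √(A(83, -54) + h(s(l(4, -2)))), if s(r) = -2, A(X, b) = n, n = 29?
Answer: I*√23 ≈ 4.7958*I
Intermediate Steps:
A(X, b) = 29
l(j, y) = 4*j² (l(j, y) = (2*j)*(2*j) = 4*j²)
h(I) = 26*I
√(A(83, -54) + h(s(l(4, -2)))) = √(29 + 26*(-2)) = √(29 - 52) = √(-23) = I*√23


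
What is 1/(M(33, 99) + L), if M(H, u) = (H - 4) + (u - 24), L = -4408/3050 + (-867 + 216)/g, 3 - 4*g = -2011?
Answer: 1535675/155505222 ≈ 0.0098754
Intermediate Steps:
g = 1007/2 (g = ¾ - ¼*(-2011) = ¾ + 2011/4 = 1007/2 ≈ 503.50)
L = -4204978/1535675 (L = -4408/3050 + (-867 + 216)/(1007/2) = -4408*1/3050 - 651*2/1007 = -2204/1525 - 1302/1007 = -4204978/1535675 ≈ -2.7382)
M(H, u) = -28 + H + u (M(H, u) = (-4 + H) + (-24 + u) = -28 + H + u)
1/(M(33, 99) + L) = 1/((-28 + 33 + 99) - 4204978/1535675) = 1/(104 - 4204978/1535675) = 1/(155505222/1535675) = 1535675/155505222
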